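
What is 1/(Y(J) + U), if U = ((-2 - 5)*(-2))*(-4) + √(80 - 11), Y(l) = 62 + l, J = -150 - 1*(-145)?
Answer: -1/68 + √69/68 ≈ 0.10745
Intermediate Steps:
J = -5 (J = -150 + 145 = -5)
U = -56 + √69 (U = -7*(-2)*(-4) + √69 = 14*(-4) + √69 = -56 + √69 ≈ -47.693)
1/(Y(J) + U) = 1/((62 - 5) + (-56 + √69)) = 1/(57 + (-56 + √69)) = 1/(1 + √69)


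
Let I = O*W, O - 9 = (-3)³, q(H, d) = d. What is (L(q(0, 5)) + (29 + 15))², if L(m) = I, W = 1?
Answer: 676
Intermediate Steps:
O = -18 (O = 9 + (-3)³ = 9 - 27 = -18)
I = -18 (I = -18*1 = -18)
L(m) = -18
(L(q(0, 5)) + (29 + 15))² = (-18 + (29 + 15))² = (-18 + 44)² = 26² = 676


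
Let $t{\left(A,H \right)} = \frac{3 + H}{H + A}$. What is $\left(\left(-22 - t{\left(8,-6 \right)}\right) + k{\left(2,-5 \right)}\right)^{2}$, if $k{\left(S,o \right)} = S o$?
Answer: $\frac{3721}{4} \approx 930.25$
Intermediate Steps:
$t{\left(A,H \right)} = \frac{3 + H}{A + H}$
$\left(\left(-22 - t{\left(8,-6 \right)}\right) + k{\left(2,-5 \right)}\right)^{2} = \left(\left(-22 - \frac{3 - 6}{8 - 6}\right) + 2 \left(-5\right)\right)^{2} = \left(\left(-22 - \frac{1}{2} \left(-3\right)\right) - 10\right)^{2} = \left(\left(-22 - - \frac{3}{2}\right) - 10\right)^{2} = \left(\left(-22 + \frac{3}{2}\right) - 10\right)^{2} = \left(- \frac{41}{2} - 10\right)^{2} = \left(- \frac{61}{2}\right)^{2} = \frac{3721}{4}$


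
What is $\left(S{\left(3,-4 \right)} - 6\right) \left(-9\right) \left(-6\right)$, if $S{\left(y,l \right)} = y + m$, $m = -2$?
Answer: $-270$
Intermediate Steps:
$S{\left(y,l \right)} = -2 + y$ ($S{\left(y,l \right)} = y - 2 = -2 + y$)
$\left(S{\left(3,-4 \right)} - 6\right) \left(-9\right) \left(-6\right) = \left(\left(-2 + 3\right) - 6\right) \left(-9\right) \left(-6\right) = \left(1 - 6\right) \left(-9\right) \left(-6\right) = \left(-5\right) \left(-9\right) \left(-6\right) = 45 \left(-6\right) = -270$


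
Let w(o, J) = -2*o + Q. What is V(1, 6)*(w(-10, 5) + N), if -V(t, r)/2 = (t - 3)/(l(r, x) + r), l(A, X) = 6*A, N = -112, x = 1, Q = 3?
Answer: -178/21 ≈ -8.4762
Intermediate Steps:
w(o, J) = 3 - 2*o (w(o, J) = -2*o + 3 = 3 - 2*o)
V(t, r) = -2*(-3 + t)/(7*r) (V(t, r) = -2*(t - 3)/(6*r + r) = -2*(-3 + t)/(7*r))
V(1, 6)*(w(-10, 5) + N) = ((2/7)*(3 - 1*1)/6)*((3 - 2*(-10)) - 112) = ((2/7)*(⅙)*(3 - 1))*((3 + 20) - 112) = ((2/7)*(⅙)*2)*(23 - 112) = (2/21)*(-89) = -178/21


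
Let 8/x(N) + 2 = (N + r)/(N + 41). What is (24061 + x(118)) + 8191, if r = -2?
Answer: 3256816/101 ≈ 32246.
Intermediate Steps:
x(N) = 8/(-2 + (-2 + N)/(41 + N)) (x(N) = 8/(-2 + (N - 2)/(N + 41)) = 8/(-2 + (-2 + N)/(41 + N)))
(24061 + x(118)) + 8191 = (24061 + 8*(-41 - 1*118)/(84 + 118)) + 8191 = (24061 + 8*(-41 - 118)/202) + 8191 = (24061 + 8*(1/202)*(-159)) + 8191 = (24061 - 636/101) + 8191 = 2429525/101 + 8191 = 3256816/101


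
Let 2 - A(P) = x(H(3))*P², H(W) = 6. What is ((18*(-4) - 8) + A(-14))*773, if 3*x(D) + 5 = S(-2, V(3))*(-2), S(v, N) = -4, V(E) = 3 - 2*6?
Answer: -211802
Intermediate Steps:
V(E) = -9 (V(E) = 3 - 12 = -9)
x(D) = 1 (x(D) = -5/3 + (-4*(-2))/3 = -5/3 + (⅓)*8 = -5/3 + 8/3 = 1)
A(P) = 2 - P²
((18*(-4) - 8) + A(-14))*773 = ((18*(-4) - 8) + (2 - 1*(-14)²))*773 = ((-72 - 8) + (2 - 1*196))*773 = (-80 + (2 - 196))*773 = (-80 - 194)*773 = -274*773 = -211802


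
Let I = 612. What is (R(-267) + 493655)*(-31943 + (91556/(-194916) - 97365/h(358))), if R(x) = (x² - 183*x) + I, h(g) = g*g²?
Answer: -43881545908933605292189/2235818673048 ≈ -1.9627e+10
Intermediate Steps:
h(g) = g³
R(x) = 612 + x² - 183*x (R(x) = (x² - 183*x) + 612 = 612 + x² - 183*x)
(R(-267) + 493655)*(-31943 + (91556/(-194916) - 97365/h(358))) = ((612 + (-267)² - 183*(-267)) + 493655)*(-31943 + (91556/(-194916) - 97365/(358³))) = ((612 + 71289 + 48861) + 493655)*(-31943 + (91556*(-1/194916) - 97365/45882712)) = (120762 + 493655)*(-31943 + (-22889/48729 - 97365*1/45882712)) = 614417*(-31943 + (-22889/48729 - 97365/45882712)) = 614417*(-31943 - 1054953894053/2235818673048) = 614417*(-71419810827066317/2235818673048) = -43881545908933605292189/2235818673048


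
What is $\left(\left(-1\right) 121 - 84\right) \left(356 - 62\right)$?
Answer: $-60270$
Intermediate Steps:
$\left(\left(-1\right) 121 - 84\right) \left(356 - 62\right) = \left(-121 - 84\right) 294 = \left(-205\right) 294 = -60270$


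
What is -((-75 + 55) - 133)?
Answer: 153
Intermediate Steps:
-((-75 + 55) - 133) = -(-20 - 133) = -1*(-153) = 153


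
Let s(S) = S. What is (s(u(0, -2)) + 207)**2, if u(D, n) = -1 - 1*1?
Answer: 42025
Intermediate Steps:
u(D, n) = -2 (u(D, n) = -1 - 1 = -2)
(s(u(0, -2)) + 207)**2 = (-2 + 207)**2 = 205**2 = 42025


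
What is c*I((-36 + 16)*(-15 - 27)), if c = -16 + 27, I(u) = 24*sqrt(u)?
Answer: 528*sqrt(210) ≈ 7651.4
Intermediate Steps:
c = 11
c*I((-36 + 16)*(-15 - 27)) = 11*(24*sqrt((-36 + 16)*(-15 - 27))) = 11*(24*sqrt(-20*(-42))) = 11*(24*sqrt(840)) = 11*(24*(2*sqrt(210))) = 11*(48*sqrt(210)) = 528*sqrt(210)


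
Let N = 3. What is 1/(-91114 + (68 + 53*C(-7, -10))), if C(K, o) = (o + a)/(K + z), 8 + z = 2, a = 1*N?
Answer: -13/1183227 ≈ -1.0987e-5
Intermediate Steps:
a = 3 (a = 1*3 = 3)
z = -6 (z = -8 + 2 = -6)
C(K, o) = (3 + o)/(-6 + K) (C(K, o) = (o + 3)/(K - 6) = (3 + o)/(-6 + K))
1/(-91114 + (68 + 53*C(-7, -10))) = 1/(-91114 + (68 + 53*((3 - 10)/(-6 - 7)))) = 1/(-91114 + (68 + 53*(-7/(-13)))) = 1/(-91114 + (68 + 53*(-1/13*(-7)))) = 1/(-91114 + (68 + 53*(7/13))) = 1/(-91114 + (68 + 371/13)) = 1/(-91114 + 1255/13) = 1/(-1183227/13) = -13/1183227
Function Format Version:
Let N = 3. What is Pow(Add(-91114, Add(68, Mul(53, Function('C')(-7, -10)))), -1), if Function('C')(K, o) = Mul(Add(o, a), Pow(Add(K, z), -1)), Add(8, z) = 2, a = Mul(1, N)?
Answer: Rational(-13, 1183227) ≈ -1.0987e-5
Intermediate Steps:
a = 3 (a = Mul(1, 3) = 3)
z = -6 (z = Add(-8, 2) = -6)
Function('C')(K, o) = Mul(Pow(Add(-6, K), -1), Add(3, o)) (Function('C')(K, o) = Mul(Add(o, 3), Pow(Add(K, -6), -1)) = Mul(Add(3, o), Pow(Add(-6, K), -1)) = Mul(Pow(Add(-6, K), -1), Add(3, o)))
Pow(Add(-91114, Add(68, Mul(53, Function('C')(-7, -10)))), -1) = Pow(Add(-91114, Add(68, Mul(53, Mul(Pow(Add(-6, -7), -1), Add(3, -10))))), -1) = Pow(Add(-91114, Add(68, Mul(53, Mul(Pow(-13, -1), -7)))), -1) = Pow(Add(-91114, Add(68, Mul(53, Mul(Rational(-1, 13), -7)))), -1) = Pow(Add(-91114, Add(68, Mul(53, Rational(7, 13)))), -1) = Pow(Add(-91114, Add(68, Rational(371, 13))), -1) = Pow(Add(-91114, Rational(1255, 13)), -1) = Pow(Rational(-1183227, 13), -1) = Rational(-13, 1183227)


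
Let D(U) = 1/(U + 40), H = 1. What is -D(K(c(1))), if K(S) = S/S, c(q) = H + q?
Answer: -1/41 ≈ -0.024390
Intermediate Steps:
c(q) = 1 + q
K(S) = 1
D(U) = 1/(40 + U)
-D(K(c(1))) = -1/(40 + 1) = -1/41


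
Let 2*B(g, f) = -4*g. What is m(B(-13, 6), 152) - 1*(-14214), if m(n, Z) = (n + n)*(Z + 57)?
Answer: 25082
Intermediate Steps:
B(g, f) = -2*g (B(g, f) = (-4*g)/2 = -2*g)
m(n, Z) = 2*n*(57 + Z) (m(n, Z) = (2*n)*(57 + Z) = 2*n*(57 + Z))
m(B(-13, 6), 152) - 1*(-14214) = 2*(-2*(-13))*(57 + 152) - 1*(-14214) = 2*26*209 + 14214 = 10868 + 14214 = 25082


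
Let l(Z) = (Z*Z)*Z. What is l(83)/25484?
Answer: 571787/25484 ≈ 22.437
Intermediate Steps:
l(Z) = Z³ (l(Z) = Z²*Z = Z³)
l(83)/25484 = 83³/25484 = 571787*(1/25484) = 571787/25484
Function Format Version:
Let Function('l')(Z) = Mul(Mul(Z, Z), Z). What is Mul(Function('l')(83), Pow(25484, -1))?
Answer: Rational(571787, 25484) ≈ 22.437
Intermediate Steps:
Function('l')(Z) = Pow(Z, 3) (Function('l')(Z) = Mul(Pow(Z, 2), Z) = Pow(Z, 3))
Mul(Function('l')(83), Pow(25484, -1)) = Mul(Pow(83, 3), Pow(25484, -1)) = Mul(571787, Rational(1, 25484)) = Rational(571787, 25484)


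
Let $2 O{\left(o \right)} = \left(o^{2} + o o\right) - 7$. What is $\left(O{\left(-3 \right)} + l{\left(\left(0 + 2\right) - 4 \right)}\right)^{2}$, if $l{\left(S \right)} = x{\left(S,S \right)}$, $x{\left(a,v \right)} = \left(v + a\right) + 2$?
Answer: $\frac{49}{4} \approx 12.25$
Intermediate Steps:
$x{\left(a,v \right)} = 2 + a + v$ ($x{\left(a,v \right)} = \left(a + v\right) + 2 = 2 + a + v$)
$l{\left(S \right)} = 2 + 2 S$ ($l{\left(S \right)} = 2 + S + S = 2 + 2 S$)
$O{\left(o \right)} = - \frac{7}{2} + o^{2}$ ($O{\left(o \right)} = \frac{\left(o^{2} + o o\right) - 7}{2} = \frac{\left(o^{2} + o^{2}\right) - 7}{2} = \frac{2 o^{2} - 7}{2} = \frac{-7 + 2 o^{2}}{2} = - \frac{7}{2} + o^{2}$)
$\left(O{\left(-3 \right)} + l{\left(\left(0 + 2\right) - 4 \right)}\right)^{2} = \left(\left(- \frac{7}{2} + \left(-3\right)^{2}\right) + \left(2 + 2 \left(\left(0 + 2\right) - 4\right)\right)\right)^{2} = \left(\left(- \frac{7}{2} + 9\right) + \left(2 + 2 \left(2 - 4\right)\right)\right)^{2} = \left(\frac{11}{2} + \left(2 + 2 \left(-2\right)\right)\right)^{2} = \left(\frac{11}{2} + \left(2 - 4\right)\right)^{2} = \left(\frac{11}{2} - 2\right)^{2} = \left(\frac{7}{2}\right)^{2} = \frac{49}{4}$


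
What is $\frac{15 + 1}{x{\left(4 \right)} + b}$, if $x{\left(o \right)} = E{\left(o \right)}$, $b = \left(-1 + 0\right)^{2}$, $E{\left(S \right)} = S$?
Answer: $\frac{16}{5} \approx 3.2$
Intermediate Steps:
$b = 1$ ($b = \left(-1\right)^{2} = 1$)
$x{\left(o \right)} = o$
$\frac{15 + 1}{x{\left(4 \right)} + b} = \frac{15 + 1}{4 + 1} = \frac{1}{5} \cdot 16 = \frac{16}{5}$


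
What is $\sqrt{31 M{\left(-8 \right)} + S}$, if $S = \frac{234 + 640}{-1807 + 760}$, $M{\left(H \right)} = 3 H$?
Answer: $\frac{i \sqrt{816494574}}{1047} \approx 27.292 i$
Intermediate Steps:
$S = - \frac{874}{1047}$ ($S = \frac{874}{-1047} = 874 \left(- \frac{1}{1047}\right) = - \frac{874}{1047} \approx -0.83477$)
$\sqrt{31 M{\left(-8 \right)} + S} = \sqrt{31 \cdot 3 \left(-8\right) - \frac{874}{1047}} = \sqrt{31 \left(-24\right) - \frac{874}{1047}} = \sqrt{-744 - \frac{874}{1047}} = \sqrt{- \frac{779842}{1047}} = \frac{i \sqrt{816494574}}{1047}$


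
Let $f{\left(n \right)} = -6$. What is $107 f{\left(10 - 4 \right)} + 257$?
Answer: $-385$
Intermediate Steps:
$107 f{\left(10 - 4 \right)} + 257 = 107 \left(-6\right) + 257 = -642 + 257 = -385$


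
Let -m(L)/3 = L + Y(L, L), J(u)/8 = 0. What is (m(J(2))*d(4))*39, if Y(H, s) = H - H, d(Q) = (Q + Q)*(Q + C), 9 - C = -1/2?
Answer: 0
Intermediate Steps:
C = 19/2 (C = 9 - (-1)/2 = 9 - 1*(-½) = 9 + ½ = 19/2 ≈ 9.5000)
J(u) = 0 (J(u) = 8*0 = 0)
d(Q) = 2*Q*(19/2 + Q) (d(Q) = (Q + Q)*(Q + 19/2) = (2*Q)*(19/2 + Q) = 2*Q*(19/2 + Q))
Y(H, s) = 0
m(L) = -3*L (m(L) = -3*(L + 0) = -3*L)
(m(J(2))*d(4))*39 = ((-3*0)*(4*(19 + 2*4)))*39 = (0*(4*(19 + 8)))*39 = (0*(4*27))*39 = (0*108)*39 = 0*39 = 0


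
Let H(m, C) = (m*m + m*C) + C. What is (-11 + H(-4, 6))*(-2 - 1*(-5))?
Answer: -39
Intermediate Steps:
H(m, C) = C + m**2 + C*m (H(m, C) = (m**2 + C*m) + C = C + m**2 + C*m)
(-11 + H(-4, 6))*(-2 - 1*(-5)) = (-11 + (6 + (-4)**2 + 6*(-4)))*(-2 - 1*(-5)) = (-11 + (6 + 16 - 24))*(-2 + 5) = (-11 - 2)*3 = -13*3 = -39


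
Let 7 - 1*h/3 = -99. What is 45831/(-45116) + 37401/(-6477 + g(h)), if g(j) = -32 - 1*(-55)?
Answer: -141655485/20798476 ≈ -6.8109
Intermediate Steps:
h = 318 (h = 21 - 3*(-99) = 21 + 297 = 318)
g(j) = 23 (g(j) = -32 + 55 = 23)
45831/(-45116) + 37401/(-6477 + g(h)) = 45831/(-45116) + 37401/(-6477 + 23) = 45831*(-1/45116) + 37401/(-6454) = -45831/45116 + 37401*(-1/6454) = -45831/45116 - 5343/922 = -141655485/20798476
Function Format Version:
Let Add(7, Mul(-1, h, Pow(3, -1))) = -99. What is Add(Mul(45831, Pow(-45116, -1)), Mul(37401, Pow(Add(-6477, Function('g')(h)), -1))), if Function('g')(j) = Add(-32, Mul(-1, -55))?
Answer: Rational(-141655485, 20798476) ≈ -6.8109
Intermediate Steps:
h = 318 (h = Add(21, Mul(-3, -99)) = Add(21, 297) = 318)
Function('g')(j) = 23 (Function('g')(j) = Add(-32, 55) = 23)
Add(Mul(45831, Pow(-45116, -1)), Mul(37401, Pow(Add(-6477, Function('g')(h)), -1))) = Add(Mul(45831, Pow(-45116, -1)), Mul(37401, Pow(Add(-6477, 23), -1))) = Add(Mul(45831, Rational(-1, 45116)), Mul(37401, Pow(-6454, -1))) = Add(Rational(-45831, 45116), Mul(37401, Rational(-1, 6454))) = Add(Rational(-45831, 45116), Rational(-5343, 922)) = Rational(-141655485, 20798476)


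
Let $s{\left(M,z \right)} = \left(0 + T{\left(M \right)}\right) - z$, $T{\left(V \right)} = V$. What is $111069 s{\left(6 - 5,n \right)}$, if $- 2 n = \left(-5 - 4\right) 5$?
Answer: $- \frac{4775967}{2} \approx -2.388 \cdot 10^{6}$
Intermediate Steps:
$n = \frac{45}{2}$ ($n = - \frac{\left(-5 - 4\right) 5}{2} = - \frac{\left(-9\right) 5}{2} = \left(- \frac{1}{2}\right) \left(-45\right) = \frac{45}{2} \approx 22.5$)
$s{\left(M,z \right)} = M - z$ ($s{\left(M,z \right)} = \left(0 + M\right) - z = M - z$)
$111069 s{\left(6 - 5,n \right)} = 111069 \left(\left(6 - 5\right) - \frac{45}{2}\right) = 111069 \left(1 - \frac{45}{2}\right) = 111069 \left(- \frac{43}{2}\right) = - \frac{4775967}{2}$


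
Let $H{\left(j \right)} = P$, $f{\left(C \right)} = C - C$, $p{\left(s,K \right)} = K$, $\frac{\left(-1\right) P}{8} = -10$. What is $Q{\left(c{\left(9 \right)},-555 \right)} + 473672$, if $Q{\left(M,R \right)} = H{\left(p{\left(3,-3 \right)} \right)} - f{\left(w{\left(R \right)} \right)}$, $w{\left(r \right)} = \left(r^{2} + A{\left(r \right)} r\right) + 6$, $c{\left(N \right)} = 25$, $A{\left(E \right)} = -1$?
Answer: $473752$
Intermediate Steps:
$P = 80$ ($P = \left(-8\right) \left(-10\right) = 80$)
$w{\left(r \right)} = 6 + r^{2} - r$ ($w{\left(r \right)} = \left(r^{2} - r\right) + 6 = 6 + r^{2} - r$)
$f{\left(C \right)} = 0$
$H{\left(j \right)} = 80$
$Q{\left(M,R \right)} = 80$ ($Q{\left(M,R \right)} = 80 - 0 = 80 + 0 = 80$)
$Q{\left(c{\left(9 \right)},-555 \right)} + 473672 = 80 + 473672 = 473752$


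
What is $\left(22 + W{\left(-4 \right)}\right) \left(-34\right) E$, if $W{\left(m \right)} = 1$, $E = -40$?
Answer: $31280$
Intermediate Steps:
$\left(22 + W{\left(-4 \right)}\right) \left(-34\right) E = \left(22 + 1\right) \left(-34\right) \left(-40\right) = 23 \left(-34\right) \left(-40\right) = \left(-782\right) \left(-40\right) = 31280$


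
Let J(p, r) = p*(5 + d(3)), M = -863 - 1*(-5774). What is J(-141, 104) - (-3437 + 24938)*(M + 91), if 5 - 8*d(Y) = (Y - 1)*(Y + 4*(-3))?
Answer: -860392899/8 ≈ -1.0755e+8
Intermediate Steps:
M = 4911 (M = -863 + 5774 = 4911)
d(Y) = 5/8 - (-1 + Y)*(-12 + Y)/8 (d(Y) = 5/8 - (Y - 1)*(Y + 4*(-3))/8 = 5/8 - (-1 + Y)*(Y - 12)/8 = 5/8 - (-1 + Y)*(-12 + Y)/8)
J(p, r) = 63*p/8 (J(p, r) = p*(5 + (-7/8 - 1/8*3**2 + (13/8)*3)) = p*(5 + (-7/8 - 1/8*9 + 39/8)) = p*(5 + (-7/8 - 9/8 + 39/8)) = p*(5 + 23/8) = p*(63/8) = 63*p/8)
J(-141, 104) - (-3437 + 24938)*(M + 91) = (63/8)*(-141) - (-3437 + 24938)*(4911 + 91) = -8883/8 - 21501*5002 = -8883/8 - 1*107548002 = -8883/8 - 107548002 = -860392899/8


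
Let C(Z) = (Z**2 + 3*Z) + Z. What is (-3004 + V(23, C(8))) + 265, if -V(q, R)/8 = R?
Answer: -3507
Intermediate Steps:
C(Z) = Z**2 + 4*Z
V(q, R) = -8*R
(-3004 + V(23, C(8))) + 265 = (-3004 - 64*(4 + 8)) + 265 = (-3004 - 64*12) + 265 = (-3004 - 8*96) + 265 = (-3004 - 768) + 265 = -3772 + 265 = -3507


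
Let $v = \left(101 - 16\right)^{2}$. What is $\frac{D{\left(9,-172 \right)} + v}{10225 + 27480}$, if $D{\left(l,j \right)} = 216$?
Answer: $\frac{7441}{37705} \approx 0.19735$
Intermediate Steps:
$v = 7225$ ($v = 85^{2} = 7225$)
$\frac{D{\left(9,-172 \right)} + v}{10225 + 27480} = \frac{216 + 7225}{10225 + 27480} = \frac{7441}{37705}$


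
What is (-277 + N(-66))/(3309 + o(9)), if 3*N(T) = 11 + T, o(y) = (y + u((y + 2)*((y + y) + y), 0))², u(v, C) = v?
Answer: -886/290835 ≈ -0.0030464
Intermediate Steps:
o(y) = (y + 3*y*(2 + y))² (o(y) = (y + (y + 2)*((y + y) + y))² = (y + (2 + y)*(2*y + y))² = (y + (2 + y)*(3*y))² = (y + 3*y*(2 + y))²)
N(T) = 11/3 + T/3 (N(T) = (11 + T)/3 = 11/3 + T/3)
(-277 + N(-66))/(3309 + o(9)) = (-277 + (11/3 + (⅓)*(-66)))/(3309 + 9²*(7 + 3*9)²) = (-277 + (11/3 - 22))/(3309 + 81*(7 + 27)²) = (-277 - 55/3)/(3309 + 81*34²) = -886/(3*(3309 + 81*1156)) = -886/(3*(3309 + 93636)) = -886/3/96945 = -886/3*1/96945 = -886/290835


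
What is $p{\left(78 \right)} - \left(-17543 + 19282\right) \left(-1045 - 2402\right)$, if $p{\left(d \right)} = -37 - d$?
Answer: $5994218$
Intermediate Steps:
$p{\left(78 \right)} - \left(-17543 + 19282\right) \left(-1045 - 2402\right) = \left(-37 - 78\right) - \left(-17543 + 19282\right) \left(-1045 - 2402\right) = \left(-37 - 78\right) - 1739 \left(-3447\right) = -115 - -5994333 = -115 + 5994333 = 5994218$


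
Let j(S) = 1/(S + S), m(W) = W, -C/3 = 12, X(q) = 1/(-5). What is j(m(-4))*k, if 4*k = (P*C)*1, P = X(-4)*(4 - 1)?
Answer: -27/40 ≈ -0.67500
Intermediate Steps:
X(q) = -⅕
C = -36 (C = -3*12 = -36)
j(S) = 1/(2*S)
P = -⅗ (P = -(4 - 1)/5 = -⅕*3 = -⅗ ≈ -0.60000)
k = 27/5 (k = (-⅗*(-36)*1)/4 = ((108/5)*1)/4 = (¼)*(108/5) = 27/5 ≈ 5.4000)
j(m(-4))*k = ((½)/(-4))*(27/5) = ((½)*(-¼))*(27/5) = -⅛*27/5 = -27/40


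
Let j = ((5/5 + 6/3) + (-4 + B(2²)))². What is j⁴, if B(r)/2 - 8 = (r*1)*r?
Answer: 23811286661761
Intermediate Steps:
B(r) = 16 + 2*r² (B(r) = 16 + 2*((r*1)*r) = 16 + 2*(r*r) = 16 + 2*r²)
j = 2209 (j = ((5/5 + 6/3) + (-4 + (16 + 2*(2²)²)))² = ((5*(⅕) + 6*(⅓)) + (-4 + (16 + 2*4²)))² = ((1 + 2) + (-4 + (16 + 2*16)))² = (3 + (-4 + (16 + 32)))² = (3 + (-4 + 48))² = (3 + 44)² = 47² = 2209)
j⁴ = 2209⁴ = 23811286661761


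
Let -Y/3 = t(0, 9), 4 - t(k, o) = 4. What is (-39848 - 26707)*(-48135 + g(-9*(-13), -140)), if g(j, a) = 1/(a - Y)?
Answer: 89701511211/28 ≈ 3.2036e+9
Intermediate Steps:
t(k, o) = 0 (t(k, o) = 4 - 1*4 = 4 - 4 = 0)
Y = 0 (Y = -3*0 = 0)
g(j, a) = 1/a (g(j, a) = 1/(a - 1*0) = 1/(a + 0) = 1/a)
(-39848 - 26707)*(-48135 + g(-9*(-13), -140)) = (-39848 - 26707)*(-48135 + 1/(-140)) = -66555*(-48135 - 1/140) = -66555*(-6738901/140) = 89701511211/28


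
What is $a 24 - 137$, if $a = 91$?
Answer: $2047$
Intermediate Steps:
$a 24 - 137 = 91 \cdot 24 - 137 = 2184 - 137 = 2047$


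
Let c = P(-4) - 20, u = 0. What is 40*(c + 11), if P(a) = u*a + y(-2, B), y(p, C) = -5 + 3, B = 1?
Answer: -440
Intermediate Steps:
y(p, C) = -2
P(a) = -2 (P(a) = 0*a - 2 = 0 - 2 = -2)
c = -22 (c = -2 - 20 = -22)
40*(c + 11) = 40*(-22 + 11) = 40*(-11) = -440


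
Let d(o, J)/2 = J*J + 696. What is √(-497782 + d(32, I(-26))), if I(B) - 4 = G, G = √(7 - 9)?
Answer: √(-496362 + 16*I*√2) ≈ 0.016 + 704.53*I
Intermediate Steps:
G = I*√2 (G = √(-2) = I*√2 ≈ 1.4142*I)
I(B) = 4 + I*√2
d(o, J) = 1392 + 2*J² (d(o, J) = 2*(J*J + 696) = 2*(J² + 696) = 2*(696 + J²) = 1392 + 2*J²)
√(-497782 + d(32, I(-26))) = √(-497782 + (1392 + 2*(4 + I*√2)²)) = √(-496390 + 2*(4 + I*√2)²)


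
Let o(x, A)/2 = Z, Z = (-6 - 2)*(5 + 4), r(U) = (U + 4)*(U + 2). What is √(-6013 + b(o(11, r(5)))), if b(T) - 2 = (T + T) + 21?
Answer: I*√6278 ≈ 79.234*I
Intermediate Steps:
r(U) = (2 + U)*(4 + U) (r(U) = (4 + U)*(2 + U) = (2 + U)*(4 + U))
Z = -72 (Z = -8*9 = -72)
o(x, A) = -144 (o(x, A) = 2*(-72) = -144)
b(T) = 23 + 2*T (b(T) = 2 + ((T + T) + 21) = 2 + (2*T + 21) = 2 + (21 + 2*T) = 23 + 2*T)
√(-6013 + b(o(11, r(5)))) = √(-6013 + (23 + 2*(-144))) = √(-6013 + (23 - 288)) = √(-6013 - 265) = √(-6278) = I*√6278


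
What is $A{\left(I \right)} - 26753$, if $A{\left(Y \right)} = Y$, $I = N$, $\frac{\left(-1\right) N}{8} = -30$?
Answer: $-26513$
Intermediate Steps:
$N = 240$ ($N = \left(-8\right) \left(-30\right) = 240$)
$I = 240$
$A{\left(I \right)} - 26753 = 240 - 26753 = -26513$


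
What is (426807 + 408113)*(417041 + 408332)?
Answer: 689120425160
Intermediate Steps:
(426807 + 408113)*(417041 + 408332) = 834920*825373 = 689120425160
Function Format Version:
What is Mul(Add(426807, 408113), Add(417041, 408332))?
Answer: 689120425160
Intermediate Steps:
Mul(Add(426807, 408113), Add(417041, 408332)) = Mul(834920, 825373) = 689120425160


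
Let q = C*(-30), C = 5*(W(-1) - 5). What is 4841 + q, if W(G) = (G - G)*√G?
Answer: 5591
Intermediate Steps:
W(G) = 0 (W(G) = 0*√G = 0)
C = -25 (C = 5*(0 - 5) = 5*(-5) = -25)
q = 750 (q = -25*(-30) = 750)
4841 + q = 4841 + 750 = 5591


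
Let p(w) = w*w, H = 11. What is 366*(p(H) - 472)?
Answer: -128466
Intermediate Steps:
p(w) = w**2
366*(p(H) - 472) = 366*(11**2 - 472) = 366*(121 - 472) = 366*(-351) = -128466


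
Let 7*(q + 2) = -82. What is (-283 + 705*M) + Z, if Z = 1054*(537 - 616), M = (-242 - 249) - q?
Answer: -2940248/7 ≈ -4.2004e+5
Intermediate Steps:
q = -96/7 (q = -2 + (⅐)*(-82) = -2 - 82/7 = -96/7 ≈ -13.714)
M = -3341/7 (M = (-242 - 249) - 1*(-96/7) = -491 + 96/7 = -3341/7 ≈ -477.29)
Z = -83266 (Z = 1054*(-79) = -83266)
(-283 + 705*M) + Z = (-283 + 705*(-3341/7)) - 83266 = (-283 - 2355405/7) - 83266 = -2357386/7 - 83266 = -2940248/7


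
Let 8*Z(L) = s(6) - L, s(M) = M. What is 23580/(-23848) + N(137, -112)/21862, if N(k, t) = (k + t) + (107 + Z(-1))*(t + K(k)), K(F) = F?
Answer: -450594685/521364976 ≈ -0.86426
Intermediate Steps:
Z(L) = ¾ - L/8 (Z(L) = (6 - L)/8 = ¾ - L/8)
N(k, t) = 871*k/8 + 871*t/8 (N(k, t) = (k + t) + (107 + (¾ - ⅛*(-1)))*(t + k) = (k + t) + (107 + (¾ + ⅛))*(k + t) = (k + t) + (107 + 7/8)*(k + t) = (k + t) + 863*(k + t)/8 = (k + t) + (863*k/8 + 863*t/8) = 871*k/8 + 871*t/8)
23580/(-23848) + N(137, -112)/21862 = 23580/(-23848) + ((871/8)*137 + (871/8)*(-112))/21862 = 23580*(-1/23848) + (119327/8 - 12194)*(1/21862) = -5895/5962 + (21775/8)*(1/21862) = -5895/5962 + 21775/174896 = -450594685/521364976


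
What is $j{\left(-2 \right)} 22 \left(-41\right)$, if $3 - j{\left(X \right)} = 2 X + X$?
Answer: $-8118$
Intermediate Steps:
$j{\left(X \right)} = 3 - 3 X$ ($j{\left(X \right)} = 3 - \left(2 X + X\right) = 3 - 3 X$)
$j{\left(-2 \right)} 22 \left(-41\right) = \left(3 - -6\right) 22 \left(-41\right) = \left(3 + 6\right) 22 \left(-41\right) = 9 \cdot 22 \left(-41\right) = 198 \left(-41\right) = -8118$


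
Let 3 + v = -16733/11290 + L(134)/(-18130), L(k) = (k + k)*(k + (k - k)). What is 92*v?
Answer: -6085242802/10234385 ≈ -594.59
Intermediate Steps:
L(k) = 2*k² (L(k) = (2*k)*(k + 0) = (2*k)*k = 2*k²)
v = -132287887/20468770 (v = -3 + (-16733/11290 + (2*134²)/(-18130)) = -3 + (-16733*1/11290 + (2*17956)*(-1/18130)) = -3 + (-16733/11290 + 35912*(-1/18130)) = -3 + (-16733/11290 - 17956/9065) = -3 - 70881577/20468770 = -132287887/20468770 ≈ -6.4629)
92*v = 92*(-132287887/20468770) = -6085242802/10234385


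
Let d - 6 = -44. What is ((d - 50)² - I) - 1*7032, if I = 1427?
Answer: -715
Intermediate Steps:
d = -38 (d = 6 - 44 = -38)
((d - 50)² - I) - 1*7032 = ((-38 - 50)² - 1*1427) - 1*7032 = ((-88)² - 1427) - 7032 = (7744 - 1427) - 7032 = 6317 - 7032 = -715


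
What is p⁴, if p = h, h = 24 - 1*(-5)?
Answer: 707281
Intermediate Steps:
h = 29 (h = 24 + 5 = 29)
p = 29
p⁴ = 29⁴ = 707281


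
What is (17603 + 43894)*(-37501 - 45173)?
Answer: -5084202978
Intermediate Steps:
(17603 + 43894)*(-37501 - 45173) = 61497*(-82674) = -5084202978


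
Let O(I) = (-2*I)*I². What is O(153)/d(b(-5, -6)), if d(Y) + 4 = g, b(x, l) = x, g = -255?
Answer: 7163154/259 ≈ 27657.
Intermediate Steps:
O(I) = -2*I³
d(Y) = -259 (d(Y) = -4 - 255 = -259)
O(153)/d(b(-5, -6)) = -2*153³/(-259) = -2*3581577*(-1/259) = -7163154*(-1/259) = 7163154/259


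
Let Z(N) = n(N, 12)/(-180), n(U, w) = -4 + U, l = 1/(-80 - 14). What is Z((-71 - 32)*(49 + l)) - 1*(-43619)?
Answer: 738508171/16920 ≈ 43647.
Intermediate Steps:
l = -1/94 (l = 1/(-94) = -1/94 ≈ -0.010638)
Z(N) = 1/45 - N/180 (Z(N) = (-4 + N)/(-180) = (-4 + N)*(-1/180) = 1/45 - N/180)
Z((-71 - 32)*(49 + l)) - 1*(-43619) = (1/45 - (-71 - 32)*(49 - 1/94)/180) - 1*(-43619) = (1/45 - (-103)*4605/(180*94)) + 43619 = (1/45 - 1/180*(-474315/94)) + 43619 = (1/45 + 31621/1128) + 43619 = 474691/16920 + 43619 = 738508171/16920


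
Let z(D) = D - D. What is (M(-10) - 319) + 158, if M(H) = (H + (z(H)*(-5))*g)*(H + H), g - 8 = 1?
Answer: 39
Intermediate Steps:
z(D) = 0
g = 9 (g = 8 + 1 = 9)
M(H) = 2*H² (M(H) = (H + (0*(-5))*9)*(H + H) = (H + 0*9)*(2*H) = (H + 0)*(2*H) = H*(2*H) = 2*H²)
(M(-10) - 319) + 158 = (2*(-10)² - 319) + 158 = (2*100 - 319) + 158 = (200 - 319) + 158 = -119 + 158 = 39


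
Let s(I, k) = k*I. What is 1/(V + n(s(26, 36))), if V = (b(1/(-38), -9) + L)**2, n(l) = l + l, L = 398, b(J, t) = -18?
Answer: 1/146272 ≈ 6.8366e-6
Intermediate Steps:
s(I, k) = I*k
n(l) = 2*l
V = 144400 (V = (-18 + 398)**2 = 380**2 = 144400)
1/(V + n(s(26, 36))) = 1/(144400 + 2*(26*36)) = 1/(144400 + 2*936) = 1/(144400 + 1872) = 1/146272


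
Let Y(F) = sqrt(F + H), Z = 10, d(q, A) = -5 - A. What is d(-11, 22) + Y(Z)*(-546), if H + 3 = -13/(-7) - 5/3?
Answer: -27 - 26*sqrt(3171) ≈ -1491.1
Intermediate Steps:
H = -59/21 (H = -3 + (-13/(-7) - 5/3) = -3 + (-13*(-1/7) - 5*1/3) = -3 + (13/7 - 5/3) = -3 + 4/21 = -59/21 ≈ -2.8095)
Y(F) = sqrt(-59/21 + F) (Y(F) = sqrt(F - 59/21) = sqrt(-59/21 + F))
d(-11, 22) + Y(Z)*(-546) = (-5 - 1*22) + (sqrt(-1239 + 441*10)/21)*(-546) = (-5 - 22) + (sqrt(-1239 + 4410)/21)*(-546) = -27 + (sqrt(3171)/21)*(-546) = -27 - 26*sqrt(3171)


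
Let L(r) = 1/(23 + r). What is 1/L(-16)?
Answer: 7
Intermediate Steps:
1/L(-16) = 1/(1/(23 - 16)) = 1/(1/7) = 7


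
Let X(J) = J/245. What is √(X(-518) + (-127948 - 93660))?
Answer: I*√271472390/35 ≈ 470.75*I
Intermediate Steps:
X(J) = J/245 (X(J) = J*(1/245) = J/245)
√(X(-518) + (-127948 - 93660)) = √((1/245)*(-518) + (-127948 - 93660)) = √(-74/35 - 221608) = √(-7756354/35) = I*√271472390/35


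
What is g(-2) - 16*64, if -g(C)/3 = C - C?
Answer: -1024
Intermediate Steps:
g(C) = 0 (g(C) = -3*(C - C) = -3*0 = 0)
g(-2) - 16*64 = 0 - 16*64 = 0 - 1024 = -1024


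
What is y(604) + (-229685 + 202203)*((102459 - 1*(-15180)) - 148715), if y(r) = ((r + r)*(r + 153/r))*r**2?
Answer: 267147092040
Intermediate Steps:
y(r) = 2*r**3*(r + 153/r) (y(r) = ((2*r)*(r + 153/r))*r**2 = (2*r*(r + 153/r))*r**2 = 2*r**3*(r + 153/r))
y(604) + (-229685 + 202203)*((102459 - 1*(-15180)) - 148715) = 2*604**2*(153 + 604**2) + (-229685 + 202203)*((102459 - 1*(-15180)) - 148715) = 2*364816*(153 + 364816) - 27482*((102459 + 15180) - 148715) = 2*364816*364969 - 27482*(117639 - 148715) = 266293061408 - 27482*(-31076) = 266293061408 + 854030632 = 267147092040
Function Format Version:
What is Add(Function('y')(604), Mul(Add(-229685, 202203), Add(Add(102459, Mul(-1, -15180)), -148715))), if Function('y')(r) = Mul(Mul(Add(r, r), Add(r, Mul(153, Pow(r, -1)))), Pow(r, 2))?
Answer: 267147092040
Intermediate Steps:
Function('y')(r) = Mul(2, Pow(r, 3), Add(r, Mul(153, Pow(r, -1)))) (Function('y')(r) = Mul(Mul(Mul(2, r), Add(r, Mul(153, Pow(r, -1)))), Pow(r, 2)) = Mul(Mul(2, r, Add(r, Mul(153, Pow(r, -1)))), Pow(r, 2)) = Mul(2, Pow(r, 3), Add(r, Mul(153, Pow(r, -1)))))
Add(Function('y')(604), Mul(Add(-229685, 202203), Add(Add(102459, Mul(-1, -15180)), -148715))) = Add(Mul(2, Pow(604, 2), Add(153, Pow(604, 2))), Mul(Add(-229685, 202203), Add(Add(102459, Mul(-1, -15180)), -148715))) = Add(Mul(2, 364816, Add(153, 364816)), Mul(-27482, Add(Add(102459, 15180), -148715))) = Add(Mul(2, 364816, 364969), Mul(-27482, Add(117639, -148715))) = Add(266293061408, Mul(-27482, -31076)) = Add(266293061408, 854030632) = 267147092040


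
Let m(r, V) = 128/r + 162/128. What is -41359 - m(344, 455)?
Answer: -113824475/2752 ≈ -41361.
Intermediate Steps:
m(r, V) = 81/64 + 128/r (m(r, V) = 128/r + 162*(1/128) = 128/r + 81/64 = 81/64 + 128/r)
-41359 - m(344, 455) = -41359 - (81/64 + 128/344) = -41359 - (81/64 + 128*(1/344)) = -41359 - (81/64 + 16/43) = -41359 - 1*4507/2752 = -41359 - 4507/2752 = -113824475/2752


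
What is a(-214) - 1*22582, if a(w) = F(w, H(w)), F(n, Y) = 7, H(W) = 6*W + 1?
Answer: -22575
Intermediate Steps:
H(W) = 1 + 6*W
a(w) = 7
a(-214) - 1*22582 = 7 - 1*22582 = 7 - 22582 = -22575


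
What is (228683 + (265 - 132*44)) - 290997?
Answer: -67857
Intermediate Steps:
(228683 + (265 - 132*44)) - 290997 = (228683 + (265 - 5808)) - 290997 = (228683 - 5543) - 290997 = 223140 - 290997 = -67857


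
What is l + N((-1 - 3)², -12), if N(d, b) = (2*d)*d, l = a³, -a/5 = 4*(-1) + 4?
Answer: 512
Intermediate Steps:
a = 0 (a = -5*(4*(-1) + 4) = -5*(-4 + 4) = -5*0 = 0)
l = 0 (l = 0³ = 0)
N(d, b) = 2*d²
l + N((-1 - 3)², -12) = 0 + 2*((-1 - 3)²)² = 0 + 2*((-4)²)² = 0 + 2*16² = 0 + 2*256 = 0 + 512 = 512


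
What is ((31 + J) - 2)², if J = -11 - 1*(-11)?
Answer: 841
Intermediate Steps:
J = 0 (J = -11 + 11 = 0)
((31 + J) - 2)² = ((31 + 0) - 2)² = (31 - 2)² = 29² = 841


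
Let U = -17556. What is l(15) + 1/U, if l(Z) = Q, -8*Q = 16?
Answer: -35113/17556 ≈ -2.0001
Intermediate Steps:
Q = -2 (Q = -1/8*16 = -2)
l(Z) = -2
l(15) + 1/U = -2 + 1/(-17556) = -2 - 1/17556 = -35113/17556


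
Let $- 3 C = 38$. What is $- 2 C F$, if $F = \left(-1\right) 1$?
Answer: $- \frac{76}{3} \approx -25.333$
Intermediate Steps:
$C = - \frac{38}{3}$ ($C = \left(- \frac{1}{3}\right) 38 = - \frac{38}{3} \approx -12.667$)
$F = -1$
$- 2 C F = \left(-2\right) \left(- \frac{38}{3}\right) \left(-1\right) = \frac{76}{3} \left(-1\right) = - \frac{76}{3}$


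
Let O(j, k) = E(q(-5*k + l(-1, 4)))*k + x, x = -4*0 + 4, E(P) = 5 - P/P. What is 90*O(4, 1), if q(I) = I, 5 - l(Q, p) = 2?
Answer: 720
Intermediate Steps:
l(Q, p) = 3 (l(Q, p) = 5 - 1*2 = 5 - 2 = 3)
E(P) = 4 (E(P) = 5 - 1*1 = 5 - 1 = 4)
x = 4 (x = 0 + 4 = 4)
O(j, k) = 4 + 4*k (O(j, k) = 4*k + 4 = 4 + 4*k)
90*O(4, 1) = 90*(4 + 4*1) = 90*(4 + 4) = 90*8 = 720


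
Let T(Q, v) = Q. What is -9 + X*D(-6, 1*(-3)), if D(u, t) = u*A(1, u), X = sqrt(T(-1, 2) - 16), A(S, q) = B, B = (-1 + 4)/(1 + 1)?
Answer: -9 - 9*I*sqrt(17) ≈ -9.0 - 37.108*I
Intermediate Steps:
B = 3/2 ≈ 1.5000
A(S, q) = 3/2
X = I*sqrt(17) (X = sqrt(-1 - 16) = sqrt(-17) = I*sqrt(17) ≈ 4.1231*I)
D(u, t) = 3*u/2 (D(u, t) = u*(3/2) = 3*u/2)
-9 + X*D(-6, 1*(-3)) = -9 + (I*sqrt(17))*((3/2)*(-6)) = -9 + (I*sqrt(17))*(-9) = -9 - 9*I*sqrt(17)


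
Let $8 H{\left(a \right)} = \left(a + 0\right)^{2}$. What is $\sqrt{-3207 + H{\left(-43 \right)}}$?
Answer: $\frac{i \sqrt{47614}}{4} \approx 54.552 i$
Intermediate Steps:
$H{\left(a \right)} = \frac{a^{2}}{8}$ ($H{\left(a \right)} = \frac{\left(a + 0\right)^{2}}{8} = \frac{a^{2}}{8}$)
$\sqrt{-3207 + H{\left(-43 \right)}} = \sqrt{-3207 + \frac{\left(-43\right)^{2}}{8}} = \sqrt{-3207 + \frac{1}{8} \cdot 1849} = \sqrt{-3207 + \frac{1849}{8}} = \sqrt{- \frac{23807}{8}} = \frac{i \sqrt{47614}}{4}$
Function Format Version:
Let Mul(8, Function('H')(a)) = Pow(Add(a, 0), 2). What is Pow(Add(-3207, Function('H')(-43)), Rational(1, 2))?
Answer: Mul(Rational(1, 4), I, Pow(47614, Rational(1, 2))) ≈ Mul(54.552, I)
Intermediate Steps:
Function('H')(a) = Mul(Rational(1, 8), Pow(a, 2)) (Function('H')(a) = Mul(Rational(1, 8), Pow(Add(a, 0), 2)) = Mul(Rational(1, 8), Pow(a, 2)))
Pow(Add(-3207, Function('H')(-43)), Rational(1, 2)) = Pow(Add(-3207, Mul(Rational(1, 8), Pow(-43, 2))), Rational(1, 2)) = Pow(Add(-3207, Mul(Rational(1, 8), 1849)), Rational(1, 2)) = Pow(Add(-3207, Rational(1849, 8)), Rational(1, 2)) = Pow(Rational(-23807, 8), Rational(1, 2)) = Mul(Rational(1, 4), I, Pow(47614, Rational(1, 2)))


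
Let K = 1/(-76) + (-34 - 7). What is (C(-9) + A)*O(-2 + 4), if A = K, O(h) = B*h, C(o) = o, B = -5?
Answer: 19005/38 ≈ 500.13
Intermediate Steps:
K = -3117/76 (K = -1/76 - 41 = -3117/76 ≈ -41.013)
O(h) = -5*h
A = -3117/76 ≈ -41.013
(C(-9) + A)*O(-2 + 4) = (-9 - 3117/76)*(-5*(-2 + 4)) = -(-19005)*2/76 = -3801/76*(-10) = 19005/38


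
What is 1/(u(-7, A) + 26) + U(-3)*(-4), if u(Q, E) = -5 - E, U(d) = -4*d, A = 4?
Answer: -815/17 ≈ -47.941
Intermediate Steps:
1/(u(-7, A) + 26) + U(-3)*(-4) = 1/((-5 - 1*4) + 26) - 4*(-3)*(-4) = 1/((-5 - 4) + 26) + 12*(-4) = 1/(-9 + 26) - 48 = 1/17 - 48 = -815/17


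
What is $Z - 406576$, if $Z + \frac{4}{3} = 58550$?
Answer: $- \frac{1044082}{3} \approx -3.4803 \cdot 10^{5}$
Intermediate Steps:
$Z = \frac{175646}{3}$ ($Z = - \frac{4}{3} + 58550 = \frac{175646}{3} \approx 58549.0$)
$Z - 406576 = \frac{175646}{3} - 406576 = - \frac{1044082}{3}$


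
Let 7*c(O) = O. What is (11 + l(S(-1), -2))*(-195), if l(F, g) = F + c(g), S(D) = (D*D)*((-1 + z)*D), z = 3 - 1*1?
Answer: -13260/7 ≈ -1894.3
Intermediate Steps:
c(O) = O/7
z = 2 (z = 3 - 1 = 2)
S(D) = D³ (S(D) = (D*D)*((-1 + 2)*D) = D²*(1*D) = D²*D = D³)
l(F, g) = F + g/7
(11 + l(S(-1), -2))*(-195) = (11 + ((-1)³ + (⅐)*(-2)))*(-195) = (11 + (-1 - 2/7))*(-195) = (11 - 9/7)*(-195) = (68/7)*(-195) = -13260/7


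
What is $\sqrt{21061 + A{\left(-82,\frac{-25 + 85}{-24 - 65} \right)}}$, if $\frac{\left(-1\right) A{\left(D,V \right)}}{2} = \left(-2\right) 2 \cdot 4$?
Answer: $\sqrt{21093} \approx 145.23$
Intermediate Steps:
$A{\left(D,V \right)} = 32$ ($A{\left(D,V \right)} = - 2 \left(-2\right) 2 \cdot 4 = - 2 \left(\left(-4\right) 4\right) = \left(-2\right) \left(-16\right) = 32$)
$\sqrt{21061 + A{\left(-82,\frac{-25 + 85}{-24 - 65} \right)}} = \sqrt{21061 + 32} = \sqrt{21093}$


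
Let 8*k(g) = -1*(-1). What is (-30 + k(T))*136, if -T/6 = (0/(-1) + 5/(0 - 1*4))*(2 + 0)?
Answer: -4063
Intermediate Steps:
T = 15 (T = -6*(0/(-1) + 5/(0 - 1*4))*(2 + 0) = -6*(0*(-1) + 5/(0 - 4))*2 = -6*(0 + 5/(-4))*2 = -6*(0 + 5*(-1/4))*2 = -6*(0 - 5/4)*2 = -(-15)*2/2 = -6*(-5/2) = 15)
k(g) = 1/8 (k(g) = (-1*(-1))/8 = (1/8)*1 = 1/8)
(-30 + k(T))*136 = (-30 + 1/8)*136 = -239/8*136 = -4063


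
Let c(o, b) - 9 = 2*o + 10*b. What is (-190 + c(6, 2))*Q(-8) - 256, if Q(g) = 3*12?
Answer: -5620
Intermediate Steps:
c(o, b) = 9 + 2*o + 10*b (c(o, b) = 9 + (2*o + 10*b) = 9 + 2*o + 10*b)
Q(g) = 36
(-190 + c(6, 2))*Q(-8) - 256 = (-190 + (9 + 2*6 + 10*2))*36 - 256 = (-190 + (9 + 12 + 20))*36 - 256 = (-190 + 41)*36 - 256 = -149*36 - 256 = -5364 - 256 = -5620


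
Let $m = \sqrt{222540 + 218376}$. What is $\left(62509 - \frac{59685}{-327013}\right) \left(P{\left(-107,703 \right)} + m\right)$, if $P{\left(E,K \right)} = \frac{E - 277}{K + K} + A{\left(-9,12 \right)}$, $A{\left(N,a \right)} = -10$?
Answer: $- \frac{147627179111044}{229890139} + \frac{40882630604 \sqrt{110229}}{327013} \approx 4.0865 \cdot 10^{7}$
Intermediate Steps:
$m = 2 \sqrt{110229}$ ($m = \sqrt{440916} = 2 \sqrt{110229} \approx 664.01$)
$P{\left(E,K \right)} = -10 + \frac{-277 + E}{2 K}$ ($P{\left(E,K \right)} = \frac{E - 277}{K + K} - 10 = \frac{-277 + E}{2 K} - 10 = -10 + \frac{-277 + E}{2 K}$)
$\left(62509 - \frac{59685}{-327013}\right) \left(P{\left(-107,703 \right)} + m\right) = \left(62509 - \frac{59685}{-327013}\right) \left(\frac{-277 - 107 - 14060}{2 \cdot 703} + 2 \sqrt{110229}\right) = \left(62509 - - \frac{59685}{327013}\right) \left(\frac{1}{2} \cdot \frac{1}{703} \left(-277 - 107 - 14060\right) + 2 \sqrt{110229}\right) = \left(62509 + \frac{59685}{327013}\right) \left(\frac{1}{2} \cdot \frac{1}{703} \left(-14444\right) + 2 \sqrt{110229}\right) = \frac{20441315302 \left(- \frac{7222}{703} + 2 \sqrt{110229}\right)}{327013} = - \frac{147627179111044}{229890139} + \frac{40882630604 \sqrt{110229}}{327013}$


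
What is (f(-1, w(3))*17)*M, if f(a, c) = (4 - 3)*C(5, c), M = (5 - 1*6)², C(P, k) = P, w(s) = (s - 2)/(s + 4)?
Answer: 85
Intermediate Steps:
w(s) = (-2 + s)/(4 + s)
M = 1 (M = (5 - 6)² = (-1)² = 1)
f(a, c) = 5 (f(a, c) = (4 - 3)*5 = 1*5 = 5)
(f(-1, w(3))*17)*M = (5*17)*1 = 85*1 = 85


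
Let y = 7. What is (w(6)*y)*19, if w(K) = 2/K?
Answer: 133/3 ≈ 44.333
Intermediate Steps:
(w(6)*y)*19 = ((2/6)*7)*19 = ((2*(⅙))*7)*19 = ((⅓)*7)*19 = (7/3)*19 = 133/3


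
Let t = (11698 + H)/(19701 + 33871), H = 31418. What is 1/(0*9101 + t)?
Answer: 13393/10779 ≈ 1.2425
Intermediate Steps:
t = 10779/13393 (t = (11698 + 31418)/(19701 + 33871) = 43116/53572 = 43116*(1/53572) = 10779/13393 ≈ 0.80482)
1/(0*9101 + t) = 1/(0*9101 + 10779/13393) = 1/(0 + 10779/13393) = 1/(10779/13393) = 13393/10779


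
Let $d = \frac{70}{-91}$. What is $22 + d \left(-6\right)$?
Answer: $\frac{346}{13} \approx 26.615$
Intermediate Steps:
$d = - \frac{10}{13}$ ($d = 70 \left(- \frac{1}{91}\right) = - \frac{10}{13} \approx -0.76923$)
$22 + d \left(-6\right) = 22 - - \frac{60}{13} = 22 + \frac{60}{13} = \frac{346}{13}$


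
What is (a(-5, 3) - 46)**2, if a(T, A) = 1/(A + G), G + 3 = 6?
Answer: 75625/36 ≈ 2100.7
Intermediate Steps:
G = 3 (G = -3 + 6 = 3)
a(T, A) = 1/(3 + A) (a(T, A) = 1/(A + 3) = 1/(3 + A))
(a(-5, 3) - 46)**2 = (1/(3 + 3) - 46)**2 = (1/6 - 46)**2 = (-275/6)**2 = 75625/36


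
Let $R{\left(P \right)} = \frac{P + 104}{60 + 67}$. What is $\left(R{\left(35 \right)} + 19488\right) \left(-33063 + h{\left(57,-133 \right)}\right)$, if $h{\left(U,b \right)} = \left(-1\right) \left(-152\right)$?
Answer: $- \frac{81458509765}{127} \approx -6.4141 \cdot 10^{8}$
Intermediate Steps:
$h{\left(U,b \right)} = 152$
$R{\left(P \right)} = \frac{104}{127} + \frac{P}{127}$ ($R{\left(P \right)} = \frac{104 + P}{127} = \left(104 + P\right) \frac{1}{127} = \frac{104}{127} + \frac{P}{127}$)
$\left(R{\left(35 \right)} + 19488\right) \left(-33063 + h{\left(57,-133 \right)}\right) = \left(\left(\frac{104}{127} + \frac{1}{127} \cdot 35\right) + 19488\right) \left(-33063 + 152\right) = \left(\left(\frac{104}{127} + \frac{35}{127}\right) + 19488\right) \left(-32911\right) = \left(\frac{139}{127} + 19488\right) \left(-32911\right) = \frac{2475115}{127} \left(-32911\right) = - \frac{81458509765}{127}$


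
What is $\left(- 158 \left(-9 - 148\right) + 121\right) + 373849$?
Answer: $398776$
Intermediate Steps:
$\left(- 158 \left(-9 - 148\right) + 121\right) + 373849 = \left(\left(-158\right) \left(-157\right) + 121\right) + 373849 = \left(24806 + 121\right) + 373849 = 24927 + 373849 = 398776$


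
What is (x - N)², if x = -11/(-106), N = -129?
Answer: 187279225/11236 ≈ 16668.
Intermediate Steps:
x = 11/106 (x = -11*(-1/106) = 11/106 ≈ 0.10377)
(x - N)² = (11/106 - 1*(-129))² = (11/106 + 129)² = (13685/106)² = 187279225/11236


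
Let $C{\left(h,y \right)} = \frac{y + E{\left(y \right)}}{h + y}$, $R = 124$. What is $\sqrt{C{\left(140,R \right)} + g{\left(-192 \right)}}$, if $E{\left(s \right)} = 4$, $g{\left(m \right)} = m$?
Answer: $\frac{4 i \sqrt{13035}}{33} \approx 13.839 i$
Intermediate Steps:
$C{\left(h,y \right)} = \frac{4 + y}{h + y}$ ($C{\left(h,y \right)} = \frac{y + 4}{h + y} = \frac{4 + y}{h + y}$)
$\sqrt{C{\left(140,R \right)} + g{\left(-192 \right)}} = \sqrt{\frac{4 + 124}{140 + 124} - 192} = \sqrt{\frac{1}{264} \cdot 128 - 192} = \sqrt{\frac{16}{33} - 192} = \sqrt{- \frac{6320}{33}} = \frac{4 i \sqrt{13035}}{33}$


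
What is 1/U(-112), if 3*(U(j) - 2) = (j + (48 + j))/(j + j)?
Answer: 42/95 ≈ 0.44211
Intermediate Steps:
U(j) = 2 + (48 + 2*j)/(6*j) (U(j) = 2 + ((j + (48 + j))/(j + j))/3 = 2 + ((48 + 2*j)/((2*j)))/3 = 2 + ((48 + 2*j)*(1/(2*j)))/3 = 2 + ((48 + 2*j)/(2*j))/3 = 2 + (48 + 2*j)/(6*j))
1/U(-112) = 1/(7/3 + 8/(-112)) = 1/(7/3 + 8*(-1/112)) = 1/(7/3 - 1/14) = 1/(95/42) = 42/95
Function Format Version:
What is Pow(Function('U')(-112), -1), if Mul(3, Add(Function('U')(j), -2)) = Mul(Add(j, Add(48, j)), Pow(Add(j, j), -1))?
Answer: Rational(42, 95) ≈ 0.44211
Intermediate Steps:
Function('U')(j) = Add(2, Mul(Rational(1, 6), Pow(j, -1), Add(48, Mul(2, j)))) (Function('U')(j) = Add(2, Mul(Rational(1, 3), Mul(Add(j, Add(48, j)), Pow(Add(j, j), -1)))) = Add(2, Mul(Rational(1, 3), Mul(Add(48, Mul(2, j)), Pow(Mul(2, j), -1)))) = Add(2, Mul(Rational(1, 3), Mul(Add(48, Mul(2, j)), Mul(Rational(1, 2), Pow(j, -1))))) = Add(2, Mul(Rational(1, 3), Mul(Rational(1, 2), Pow(j, -1), Add(48, Mul(2, j))))) = Add(2, Mul(Rational(1, 6), Pow(j, -1), Add(48, Mul(2, j)))))
Pow(Function('U')(-112), -1) = Pow(Add(Rational(7, 3), Mul(8, Pow(-112, -1))), -1) = Pow(Add(Rational(7, 3), Mul(8, Rational(-1, 112))), -1) = Pow(Add(Rational(7, 3), Rational(-1, 14)), -1) = Pow(Rational(95, 42), -1) = Rational(42, 95)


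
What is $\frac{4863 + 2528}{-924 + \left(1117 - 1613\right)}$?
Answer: $- \frac{7391}{1420} \approx -5.2049$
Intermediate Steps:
$\frac{4863 + 2528}{-924 + \left(1117 - 1613\right)} = \frac{7391}{-924 + \left(1117 - 1613\right)} = \frac{7391}{-924 - 496} = \frac{7391}{-1420} = 7391 \left(- \frac{1}{1420}\right) = - \frac{7391}{1420}$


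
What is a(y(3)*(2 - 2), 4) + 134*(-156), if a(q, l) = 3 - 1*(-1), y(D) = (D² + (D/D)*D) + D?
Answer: -20900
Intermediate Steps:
y(D) = D² + 2*D (y(D) = (D² + 1*D) + D = (D² + D) + D = (D + D²) + D = D² + 2*D)
a(q, l) = 4 (a(q, l) = 3 + 1 = 4)
a(y(3)*(2 - 2), 4) + 134*(-156) = 4 + 134*(-156) = 4 - 20904 = -20900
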